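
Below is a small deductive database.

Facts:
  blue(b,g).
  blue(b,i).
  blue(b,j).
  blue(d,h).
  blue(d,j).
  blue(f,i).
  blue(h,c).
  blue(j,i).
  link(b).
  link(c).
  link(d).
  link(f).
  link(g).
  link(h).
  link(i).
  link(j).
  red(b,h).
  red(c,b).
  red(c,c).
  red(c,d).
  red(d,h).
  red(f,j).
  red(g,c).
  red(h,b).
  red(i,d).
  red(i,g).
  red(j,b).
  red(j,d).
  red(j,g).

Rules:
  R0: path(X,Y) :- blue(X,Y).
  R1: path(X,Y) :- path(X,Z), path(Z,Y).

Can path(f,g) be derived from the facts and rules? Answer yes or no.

round 1: derive path(b,g) via R0 from blue(b,g)
round 1: derive path(b,i) via R0 from blue(b,i)
round 1: derive path(b,j) via R0 from blue(b,j)
round 1: derive path(d,h) via R0 from blue(d,h)
round 1: derive path(d,j) via R0 from blue(d,j)
round 1: derive path(f,i) via R0 from blue(f,i)
round 1: derive path(h,c) via R0 from blue(h,c)
round 1: derive path(j,i) via R0 from blue(j,i)
round 2: derive path(d,c) via R1 from path(d,h), path(h,c)
round 2: derive path(d,i) via R1 from path(d,j), path(j,i)

no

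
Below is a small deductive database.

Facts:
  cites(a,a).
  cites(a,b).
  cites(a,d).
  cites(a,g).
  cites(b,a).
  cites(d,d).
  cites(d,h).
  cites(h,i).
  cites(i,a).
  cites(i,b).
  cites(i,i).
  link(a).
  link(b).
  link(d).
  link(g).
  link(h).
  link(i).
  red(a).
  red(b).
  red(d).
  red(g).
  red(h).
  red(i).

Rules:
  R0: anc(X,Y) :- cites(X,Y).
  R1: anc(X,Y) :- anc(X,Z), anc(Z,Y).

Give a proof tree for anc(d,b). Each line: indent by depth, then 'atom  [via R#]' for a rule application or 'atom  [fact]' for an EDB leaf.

anc(d,b)  [via R1]
  anc(d,h)  [via R0]
    cites(d,h)  [fact]
  anc(h,b)  [via R1]
    anc(h,i)  [via R0]
      cites(h,i)  [fact]
    anc(i,b)  [via R0]
      cites(i,b)  [fact]

round 1: derive anc(a,a) via R0 from cites(a,a)
round 1: derive anc(a,b) via R0 from cites(a,b)
round 1: derive anc(a,d) via R0 from cites(a,d)
round 1: derive anc(a,g) via R0 from cites(a,g)
round 1: derive anc(b,a) via R0 from cites(b,a)
round 1: derive anc(d,d) via R0 from cites(d,d)
round 1: derive anc(d,h) via R0 from cites(d,h)
round 1: derive anc(h,i) via R0 from cites(h,i)
round 1: derive anc(i,a) via R0 from cites(i,a)
round 1: derive anc(i,b) via R0 from cites(i,b)
round 1: derive anc(i,i) via R0 from cites(i,i)
round 2: derive anc(a,h) via R1 from anc(a,d), anc(d,h)
round 2: derive anc(b,b) via R1 from anc(b,a), anc(a,b)
round 2: derive anc(b,d) via R1 from anc(b,a), anc(a,d)
round 2: derive anc(b,g) via R1 from anc(b,a), anc(a,g)
round 2: derive anc(d,i) via R1 from anc(d,h), anc(h,i)
round 2: derive anc(h,a) via R1 from anc(h,i), anc(i,a)
round 2: derive anc(h,b) via R1 from anc(h,i), anc(i,b)
round 2: derive anc(i,d) via R1 from anc(i,a), anc(a,d)
round 2: derive anc(i,g) via R1 from anc(i,a), anc(a,g)
round 3: derive anc(a,i) via R1 from anc(a,d), anc(d,i)
round 3: derive anc(b,h) via R1 from anc(b,a), anc(a,h)
round 3: derive anc(b,i) via R1 from anc(b,d), anc(d,i)
round 3: derive anc(d,a) via R1 from anc(d,h), anc(h,a)
round 3: derive anc(d,b) via R1 from anc(d,h), anc(h,b)
round 3: derive anc(d,g) via R1 from anc(d,i), anc(i,g)
round 3: derive anc(h,d) via R1 from anc(h,a), anc(a,d)
round 3: derive anc(h,g) via R1 from anc(h,a), anc(a,g)
round 3: derive anc(h,h) via R1 from anc(h,a), anc(a,h)
round 3: derive anc(i,h) via R1 from anc(i,a), anc(a,h)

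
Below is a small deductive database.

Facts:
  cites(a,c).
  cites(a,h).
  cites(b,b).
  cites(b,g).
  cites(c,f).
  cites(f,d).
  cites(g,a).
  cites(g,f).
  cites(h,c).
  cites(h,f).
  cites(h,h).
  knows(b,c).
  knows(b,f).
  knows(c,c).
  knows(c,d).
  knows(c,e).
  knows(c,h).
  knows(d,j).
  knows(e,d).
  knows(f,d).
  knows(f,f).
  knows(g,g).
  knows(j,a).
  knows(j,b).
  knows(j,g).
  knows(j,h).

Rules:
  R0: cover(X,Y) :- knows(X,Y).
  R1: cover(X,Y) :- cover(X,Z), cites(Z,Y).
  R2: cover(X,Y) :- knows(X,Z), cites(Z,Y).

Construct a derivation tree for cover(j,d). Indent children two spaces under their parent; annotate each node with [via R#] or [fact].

round 1: derive cover(b,c) via R0 from knows(b,c)
round 1: derive cover(b,f) via R0 from knows(b,f)
round 1: derive cover(c,c) via R0 from knows(c,c)
round 1: derive cover(c,d) via R0 from knows(c,d)
round 1: derive cover(c,e) via R0 from knows(c,e)
round 1: derive cover(c,h) via R0 from knows(c,h)
round 1: derive cover(d,j) via R0 from knows(d,j)
round 1: derive cover(e,d) via R0 from knows(e,d)
round 1: derive cover(f,d) via R0 from knows(f,d)
round 1: derive cover(f,f) via R0 from knows(f,f)
round 1: derive cover(g,g) via R0 from knows(g,g)
round 1: derive cover(j,a) via R0 from knows(j,a)
round 1: derive cover(j,b) via R0 from knows(j,b)
round 1: derive cover(j,g) via R0 from knows(j,g)
round 1: derive cover(j,h) via R0 from knows(j,h)
round 1: derive cover(b,d) via R2 from knows(b,f), cites(f,d)
round 1: derive cover(c,f) via R2 from knows(c,c), cites(c,f)
round 1: derive cover(g,a) via R2 from knows(g,g), cites(g,a)
round 1: derive cover(g,f) via R2 from knows(g,g), cites(g,f)
round 1: derive cover(j,c) via R2 from knows(j,a), cites(a,c)
round 1: derive cover(j,f) via R2 from knows(j,g), cites(g,f)
round 2: derive cover(g,c) via R1 from cover(g,a), cites(a,c)
round 2: derive cover(g,d) via R1 from cover(g,f), cites(f,d)
round 2: derive cover(g,h) via R1 from cover(g,a), cites(a,h)
round 2: derive cover(j,d) via R1 from cover(j,f), cites(f,d)

cover(j,d)  [via R1]
  cover(j,f)  [via R2]
    knows(j,g)  [fact]
    cites(g,f)  [fact]
  cites(f,d)  [fact]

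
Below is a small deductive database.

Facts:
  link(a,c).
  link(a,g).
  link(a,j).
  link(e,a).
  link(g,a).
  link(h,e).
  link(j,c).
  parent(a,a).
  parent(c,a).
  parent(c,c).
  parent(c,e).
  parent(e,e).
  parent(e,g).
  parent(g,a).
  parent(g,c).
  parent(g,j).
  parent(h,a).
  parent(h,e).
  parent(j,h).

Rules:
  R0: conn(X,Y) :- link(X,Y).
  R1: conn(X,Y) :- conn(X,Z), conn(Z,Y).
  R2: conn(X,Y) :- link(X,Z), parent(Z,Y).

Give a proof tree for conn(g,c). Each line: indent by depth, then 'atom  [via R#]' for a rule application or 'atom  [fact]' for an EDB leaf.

conn(g,c)  [via R1]
  conn(g,a)  [via R0]
    link(g,a)  [fact]
  conn(a,c)  [via R0]
    link(a,c)  [fact]

round 1: derive conn(a,c) via R0 from link(a,c)
round 1: derive conn(a,g) via R0 from link(a,g)
round 1: derive conn(a,j) via R0 from link(a,j)
round 1: derive conn(e,a) via R0 from link(e,a)
round 1: derive conn(g,a) via R0 from link(g,a)
round 1: derive conn(h,e) via R0 from link(h,e)
round 1: derive conn(j,c) via R0 from link(j,c)
round 1: derive conn(a,a) via R2 from link(a,c), parent(c,a)
round 1: derive conn(a,e) via R2 from link(a,c), parent(c,e)
round 1: derive conn(a,h) via R2 from link(a,j), parent(j,h)
round 1: derive conn(h,g) via R2 from link(h,e), parent(e,g)
round 1: derive conn(j,a) via R2 from link(j,c), parent(c,a)
round 1: derive conn(j,e) via R2 from link(j,c), parent(c,e)
round 2: derive conn(e,c) via R1 from conn(e,a), conn(a,c)
round 2: derive conn(e,e) via R1 from conn(e,a), conn(a,e)
round 2: derive conn(e,g) via R1 from conn(e,a), conn(a,g)
round 2: derive conn(e,h) via R1 from conn(e,a), conn(a,h)
round 2: derive conn(e,j) via R1 from conn(e,a), conn(a,j)
round 2: derive conn(g,c) via R1 from conn(g,a), conn(a,c)
round 2: derive conn(g,e) via R1 from conn(g,a), conn(a,e)
round 2: derive conn(g,g) via R1 from conn(g,a), conn(a,g)
round 2: derive conn(g,h) via R1 from conn(g,a), conn(a,h)
round 2: derive conn(g,j) via R1 from conn(g,a), conn(a,j)
round 2: derive conn(h,a) via R1 from conn(h,e), conn(e,a)
round 2: derive conn(j,g) via R1 from conn(j,a), conn(a,g)
round 2: derive conn(j,h) via R1 from conn(j,a), conn(a,h)
round 2: derive conn(j,j) via R1 from conn(j,a), conn(a,j)
round 3: derive conn(h,c) via R1 from conn(h,a), conn(a,c)
round 3: derive conn(h,h) via R1 from conn(h,a), conn(a,h)
round 3: derive conn(h,j) via R1 from conn(h,a), conn(a,j)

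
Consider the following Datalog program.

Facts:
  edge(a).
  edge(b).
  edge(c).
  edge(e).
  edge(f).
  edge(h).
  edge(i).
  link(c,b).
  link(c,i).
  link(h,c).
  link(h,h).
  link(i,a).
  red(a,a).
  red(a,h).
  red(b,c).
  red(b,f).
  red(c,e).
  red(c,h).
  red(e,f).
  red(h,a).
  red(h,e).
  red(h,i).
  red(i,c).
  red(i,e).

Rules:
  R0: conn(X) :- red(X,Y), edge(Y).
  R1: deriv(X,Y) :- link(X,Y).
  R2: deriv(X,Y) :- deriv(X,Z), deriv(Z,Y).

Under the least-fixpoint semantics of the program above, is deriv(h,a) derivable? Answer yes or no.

round 1: derive deriv(c,b) via R1 from link(c,b)
round 1: derive deriv(c,i) via R1 from link(c,i)
round 1: derive deriv(h,c) via R1 from link(h,c)
round 1: derive deriv(h,h) via R1 from link(h,h)
round 1: derive deriv(i,a) via R1 from link(i,a)
round 2: derive deriv(c,a) via R2 from deriv(c,i), deriv(i,a)
round 2: derive deriv(h,b) via R2 from deriv(h,c), deriv(c,b)
round 2: derive deriv(h,i) via R2 from deriv(h,c), deriv(c,i)
round 3: derive deriv(h,a) via R2 from deriv(h,c), deriv(c,a)

yes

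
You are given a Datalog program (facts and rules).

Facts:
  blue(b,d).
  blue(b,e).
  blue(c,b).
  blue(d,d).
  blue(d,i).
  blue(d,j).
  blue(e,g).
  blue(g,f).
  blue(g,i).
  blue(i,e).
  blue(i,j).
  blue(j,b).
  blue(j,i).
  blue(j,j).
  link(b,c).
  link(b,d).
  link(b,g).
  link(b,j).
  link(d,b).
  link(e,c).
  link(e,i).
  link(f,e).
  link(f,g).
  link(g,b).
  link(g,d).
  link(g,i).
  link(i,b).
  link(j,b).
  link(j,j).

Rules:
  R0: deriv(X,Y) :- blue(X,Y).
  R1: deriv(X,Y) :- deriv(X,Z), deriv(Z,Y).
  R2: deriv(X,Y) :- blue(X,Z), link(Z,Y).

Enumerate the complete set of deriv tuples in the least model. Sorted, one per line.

deriv(b,b)
deriv(b,c)
deriv(b,d)
deriv(b,e)
deriv(b,f)
deriv(b,g)
deriv(b,i)
deriv(b,j)
deriv(c,b)
deriv(c,c)
deriv(c,d)
deriv(c,e)
deriv(c,f)
deriv(c,g)
deriv(c,i)
deriv(c,j)
deriv(d,b)
deriv(d,c)
deriv(d,d)
deriv(d,e)
deriv(d,f)
deriv(d,g)
deriv(d,i)
deriv(d,j)
deriv(e,b)
deriv(e,c)
deriv(e,d)
deriv(e,e)
deriv(e,f)
deriv(e,g)
deriv(e,i)
deriv(e,j)
deriv(g,b)
deriv(g,c)
deriv(g,d)
deriv(g,e)
deriv(g,f)
deriv(g,g)
deriv(g,i)
deriv(g,j)
deriv(i,b)
deriv(i,c)
deriv(i,d)
deriv(i,e)
deriv(i,f)
deriv(i,g)
deriv(i,i)
deriv(i,j)
deriv(j,b)
deriv(j,c)
deriv(j,d)
deriv(j,e)
deriv(j,f)
deriv(j,g)
deriv(j,i)
deriv(j,j)

round 1: derive deriv(b,d) via R0 from blue(b,d)
round 1: derive deriv(b,e) via R0 from blue(b,e)
round 1: derive deriv(c,b) via R0 from blue(c,b)
round 1: derive deriv(d,d) via R0 from blue(d,d)
round 1: derive deriv(d,i) via R0 from blue(d,i)
round 1: derive deriv(d,j) via R0 from blue(d,j)
round 1: derive deriv(e,g) via R0 from blue(e,g)
round 1: derive deriv(g,f) via R0 from blue(g,f)
round 1: derive deriv(g,i) via R0 from blue(g,i)
round 1: derive deriv(i,e) via R0 from blue(i,e)
round 1: derive deriv(i,j) via R0 from blue(i,j)
round 1: derive deriv(j,b) via R0 from blue(j,b)
round 1: derive deriv(j,i) via R0 from blue(j,i)
round 1: derive deriv(j,j) via R0 from blue(j,j)
round 1: derive deriv(b,b) via R2 from blue(b,d), link(d,b)
round 1: derive deriv(b,c) via R2 from blue(b,e), link(e,c)
round 1: derive deriv(b,i) via R2 from blue(b,e), link(e,i)
round 1: derive deriv(c,c) via R2 from blue(c,b), link(b,c)
round 1: derive deriv(c,d) via R2 from blue(c,b), link(b,d)
round 1: derive deriv(c,g) via R2 from blue(c,b), link(b,g)
round 1: derive deriv(c,j) via R2 from blue(c,b), link(b,j)
round 1: derive deriv(d,b) via R2 from blue(d,d), link(d,b)
round 1: derive deriv(e,b) via R2 from blue(e,g), link(g,b)
round 1: derive deriv(e,d) via R2 from blue(e,g), link(g,d)
round 1: derive deriv(e,i) via R2 from blue(e,g), link(g,i)
round 1: derive deriv(g,b) via R2 from blue(g,i), link(i,b)
round 1: derive deriv(g,e) via R2 from blue(g,f), link(f,e)
round 1: derive deriv(g,g) via R2 from blue(g,f), link(f,g)
round 1: derive deriv(i,b) via R2 from blue(i,j), link(j,b)
round 1: derive deriv(i,c) via R2 from blue(i,e), link(e,c)
round 1: derive deriv(i,i) via R2 from blue(i,e), link(e,i)
round 1: derive deriv(j,c) via R2 from blue(j,b), link(b,c)
round 1: derive deriv(j,d) via R2 from blue(j,b), link(b,d)
round 1: derive deriv(j,g) via R2 from blue(j,b), link(b,g)
round 2: derive deriv(b,g) via R1 from deriv(b,c), deriv(c,g)
round 2: derive deriv(b,j) via R1 from deriv(b,c), deriv(c,j)
round 2: derive deriv(c,e) via R1 from deriv(c,b), deriv(b,e)
round 2: derive deriv(c,f) via R1 from deriv(c,g), deriv(g,f)
round 2: derive deriv(c,i) via R1 from deriv(c,b), deriv(b,i)
round 2: derive deriv(d,c) via R1 from deriv(d,b), deriv(b,c)
round 2: derive deriv(d,e) via R1 from deriv(d,b), deriv(b,e)
round 2: derive deriv(d,g) via R1 from deriv(d,j), deriv(j,g)
round 2: derive deriv(e,c) via R1 from deriv(e,b), deriv(b,c)
round 2: derive deriv(e,e) via R1 from deriv(e,b), deriv(b,e)
round 2: derive deriv(e,f) via R1 from deriv(e,g), deriv(g,f)
round 2: derive deriv(e,j) via R1 from deriv(e,d), deriv(d,j)
round 2: derive deriv(g,c) via R1 from deriv(g,b), deriv(b,c)
round 2: derive deriv(g,d) via R1 from deriv(g,b), deriv(b,d)
round 2: derive deriv(g,j) via R1 from deriv(g,i), deriv(i,j)
round 2: derive deriv(i,d) via R1 from deriv(i,b), deriv(b,d)
round 2: derive deriv(i,g) via R1 from deriv(i,c), deriv(c,g)
round 2: derive deriv(j,e) via R1 from deriv(j,b), deriv(b,e)
round 2: derive deriv(j,f) via R1 from deriv(j,g), deriv(g,f)
round 3: derive deriv(b,f) via R1 from deriv(b,c), deriv(c,f)
round 3: derive deriv(d,f) via R1 from deriv(d,c), deriv(c,f)
round 3: derive deriv(i,f) via R1 from deriv(i,c), deriv(c,f)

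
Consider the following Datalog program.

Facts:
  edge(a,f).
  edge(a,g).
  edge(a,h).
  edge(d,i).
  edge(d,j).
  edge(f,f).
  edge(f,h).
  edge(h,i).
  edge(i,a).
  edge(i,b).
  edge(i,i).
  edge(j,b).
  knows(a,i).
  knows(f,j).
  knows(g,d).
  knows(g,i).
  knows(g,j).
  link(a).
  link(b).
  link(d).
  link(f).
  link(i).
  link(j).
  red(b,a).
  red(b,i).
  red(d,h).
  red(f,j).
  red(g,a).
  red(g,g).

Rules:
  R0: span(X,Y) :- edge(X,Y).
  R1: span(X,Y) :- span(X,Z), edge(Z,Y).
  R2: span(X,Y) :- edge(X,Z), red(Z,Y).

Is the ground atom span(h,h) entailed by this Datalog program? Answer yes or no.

yes

round 1: derive span(a,f) via R0 from edge(a,f)
round 1: derive span(a,g) via R0 from edge(a,g)
round 1: derive span(a,h) via R0 from edge(a,h)
round 1: derive span(d,i) via R0 from edge(d,i)
round 1: derive span(d,j) via R0 from edge(d,j)
round 1: derive span(f,f) via R0 from edge(f,f)
round 1: derive span(f,h) via R0 from edge(f,h)
round 1: derive span(h,i) via R0 from edge(h,i)
round 1: derive span(i,a) via R0 from edge(i,a)
round 1: derive span(i,b) via R0 from edge(i,b)
round 1: derive span(i,i) via R0 from edge(i,i)
round 1: derive span(j,b) via R0 from edge(j,b)
round 1: derive span(a,a) via R2 from edge(a,g), red(g,a)
round 1: derive span(a,j) via R2 from edge(a,f), red(f,j)
round 1: derive span(f,j) via R2 from edge(f,f), red(f,j)
round 1: derive span(j,a) via R2 from edge(j,b), red(b,a)
round 1: derive span(j,i) via R2 from edge(j,b), red(b,i)
round 2: derive span(a,b) via R1 from span(a,j), edge(j,b)
round 2: derive span(a,i) via R1 from span(a,h), edge(h,i)
round 2: derive span(d,a) via R1 from span(d,i), edge(i,a)
round 2: derive span(d,b) via R1 from span(d,i), edge(i,b)
round 2: derive span(f,b) via R1 from span(f,j), edge(j,b)
round 2: derive span(f,i) via R1 from span(f,h), edge(h,i)
round 2: derive span(h,a) via R1 from span(h,i), edge(i,a)
round 2: derive span(h,b) via R1 from span(h,i), edge(i,b)
round 2: derive span(i,f) via R1 from span(i,a), edge(a,f)
round 2: derive span(i,g) via R1 from span(i,a), edge(a,g)
round 2: derive span(i,h) via R1 from span(i,a), edge(a,h)
round 2: derive span(j,f) via R1 from span(j,a), edge(a,f)
round 2: derive span(j,g) via R1 from span(j,a), edge(a,g)
round 2: derive span(j,h) via R1 from span(j,a), edge(a,h)
round 3: derive span(d,f) via R1 from span(d,a), edge(a,f)
round 3: derive span(d,g) via R1 from span(d,a), edge(a,g)
round 3: derive span(d,h) via R1 from span(d,a), edge(a,h)
round 3: derive span(f,a) via R1 from span(f,i), edge(i,a)
round 3: derive span(h,f) via R1 from span(h,a), edge(a,f)
round 3: derive span(h,g) via R1 from span(h,a), edge(a,g)
round 3: derive span(h,h) via R1 from span(h,a), edge(a,h)
round 4: derive span(f,g) via R1 from span(f,a), edge(a,g)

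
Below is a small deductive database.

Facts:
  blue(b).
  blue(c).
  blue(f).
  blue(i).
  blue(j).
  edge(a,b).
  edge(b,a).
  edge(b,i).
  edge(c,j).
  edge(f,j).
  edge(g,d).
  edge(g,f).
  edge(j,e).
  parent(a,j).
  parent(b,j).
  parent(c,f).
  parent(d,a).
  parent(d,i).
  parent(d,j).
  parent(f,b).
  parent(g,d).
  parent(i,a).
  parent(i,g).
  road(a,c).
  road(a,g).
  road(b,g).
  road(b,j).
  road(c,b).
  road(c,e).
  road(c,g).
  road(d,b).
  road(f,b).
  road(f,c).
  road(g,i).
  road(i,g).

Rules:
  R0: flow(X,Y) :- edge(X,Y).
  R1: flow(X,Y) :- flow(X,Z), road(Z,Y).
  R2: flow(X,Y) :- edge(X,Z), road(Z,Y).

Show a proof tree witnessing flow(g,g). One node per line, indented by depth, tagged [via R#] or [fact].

round 1: derive flow(a,b) via R0 from edge(a,b)
round 1: derive flow(b,a) via R0 from edge(b,a)
round 1: derive flow(b,i) via R0 from edge(b,i)
round 1: derive flow(c,j) via R0 from edge(c,j)
round 1: derive flow(f,j) via R0 from edge(f,j)
round 1: derive flow(g,d) via R0 from edge(g,d)
round 1: derive flow(g,f) via R0 from edge(g,f)
round 1: derive flow(j,e) via R0 from edge(j,e)
round 1: derive flow(a,g) via R2 from edge(a,b), road(b,g)
round 1: derive flow(a,j) via R2 from edge(a,b), road(b,j)
round 1: derive flow(b,c) via R2 from edge(b,a), road(a,c)
round 1: derive flow(b,g) via R2 from edge(b,a), road(a,g)
round 1: derive flow(g,b) via R2 from edge(g,d), road(d,b)
round 1: derive flow(g,c) via R2 from edge(g,f), road(f,c)
round 2: derive flow(a,i) via R1 from flow(a,g), road(g,i)
round 2: derive flow(b,b) via R1 from flow(b,c), road(c,b)
round 2: derive flow(b,e) via R1 from flow(b,c), road(c,e)
round 2: derive flow(g,e) via R1 from flow(g,c), road(c,e)
round 2: derive flow(g,g) via R1 from flow(g,b), road(b,g)
round 2: derive flow(g,j) via R1 from flow(g,b), road(b,j)
round 3: derive flow(b,j) via R1 from flow(b,b), road(b,j)
round 3: derive flow(g,i) via R1 from flow(g,g), road(g,i)

flow(g,g)  [via R1]
  flow(g,b)  [via R2]
    edge(g,d)  [fact]
    road(d,b)  [fact]
  road(b,g)  [fact]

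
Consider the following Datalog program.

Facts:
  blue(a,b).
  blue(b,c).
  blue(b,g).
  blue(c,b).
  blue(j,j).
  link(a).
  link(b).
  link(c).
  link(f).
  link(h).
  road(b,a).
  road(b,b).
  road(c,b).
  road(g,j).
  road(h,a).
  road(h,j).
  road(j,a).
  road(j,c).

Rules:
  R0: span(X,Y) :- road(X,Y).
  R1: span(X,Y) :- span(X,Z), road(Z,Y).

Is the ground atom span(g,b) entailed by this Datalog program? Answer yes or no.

round 1: derive span(b,a) via R0 from road(b,a)
round 1: derive span(b,b) via R0 from road(b,b)
round 1: derive span(c,b) via R0 from road(c,b)
round 1: derive span(g,j) via R0 from road(g,j)
round 1: derive span(h,a) via R0 from road(h,a)
round 1: derive span(h,j) via R0 from road(h,j)
round 1: derive span(j,a) via R0 from road(j,a)
round 1: derive span(j,c) via R0 from road(j,c)
round 2: derive span(c,a) via R1 from span(c,b), road(b,a)
round 2: derive span(g,a) via R1 from span(g,j), road(j,a)
round 2: derive span(g,c) via R1 from span(g,j), road(j,c)
round 2: derive span(h,c) via R1 from span(h,j), road(j,c)
round 2: derive span(j,b) via R1 from span(j,c), road(c,b)
round 3: derive span(g,b) via R1 from span(g,c), road(c,b)
round 3: derive span(h,b) via R1 from span(h,c), road(c,b)

yes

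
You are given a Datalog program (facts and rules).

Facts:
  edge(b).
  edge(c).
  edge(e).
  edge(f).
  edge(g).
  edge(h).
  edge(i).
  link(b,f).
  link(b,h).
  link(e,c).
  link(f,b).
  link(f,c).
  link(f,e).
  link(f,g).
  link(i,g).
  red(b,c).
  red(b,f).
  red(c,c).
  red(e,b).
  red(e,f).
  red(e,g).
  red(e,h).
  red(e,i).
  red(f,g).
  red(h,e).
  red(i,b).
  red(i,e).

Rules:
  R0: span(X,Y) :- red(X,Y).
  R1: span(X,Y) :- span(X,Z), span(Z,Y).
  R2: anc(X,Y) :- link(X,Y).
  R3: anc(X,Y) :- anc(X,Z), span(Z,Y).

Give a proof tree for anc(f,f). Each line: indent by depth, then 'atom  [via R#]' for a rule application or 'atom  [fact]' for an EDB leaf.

round 1: derive span(b,c) via R0 from red(b,c)
round 1: derive span(b,f) via R0 from red(b,f)
round 1: derive span(c,c) via R0 from red(c,c)
round 1: derive span(e,b) via R0 from red(e,b)
round 1: derive span(e,f) via R0 from red(e,f)
round 1: derive span(e,g) via R0 from red(e,g)
round 1: derive span(e,h) via R0 from red(e,h)
round 1: derive span(e,i) via R0 from red(e,i)
round 1: derive span(f,g) via R0 from red(f,g)
round 1: derive span(h,e) via R0 from red(h,e)
round 1: derive span(i,b) via R0 from red(i,b)
round 1: derive span(i,e) via R0 from red(i,e)
round 1: derive anc(b,f) via R2 from link(b,f)
round 1: derive anc(b,h) via R2 from link(b,h)
round 1: derive anc(e,c) via R2 from link(e,c)
round 1: derive anc(f,b) via R2 from link(f,b)
round 1: derive anc(f,c) via R2 from link(f,c)
round 1: derive anc(f,e) via R2 from link(f,e)
round 1: derive anc(f,g) via R2 from link(f,g)
round 1: derive anc(i,g) via R2 from link(i,g)
round 2: derive span(b,g) via R1 from span(b,f), span(f,g)
round 2: derive span(e,c) via R1 from span(e,b), span(b,c)
round 2: derive span(e,e) via R1 from span(e,h), span(h,e)
round 2: derive span(h,b) via R1 from span(h,e), span(e,b)
round 2: derive span(h,f) via R1 from span(h,e), span(e,f)
round 2: derive span(h,g) via R1 from span(h,e), span(e,g)
round 2: derive span(h,h) via R1 from span(h,e), span(e,h)
round 2: derive span(h,i) via R1 from span(h,e), span(e,i)
round 2: derive span(i,c) via R1 from span(i,b), span(b,c)
round 2: derive span(i,f) via R1 from span(i,b), span(b,f)
round 2: derive span(i,g) via R1 from span(i,e), span(e,g)
round 2: derive span(i,h) via R1 from span(i,e), span(e,h)
round 2: derive span(i,i) via R1 from span(i,e), span(e,i)
round 2: derive anc(b,e) via R3 from anc(b,h), span(h,e)
round 2: derive anc(b,g) via R3 from anc(b,f), span(f,g)
round 2: derive anc(f,f) via R3 from anc(f,b), span(b,f)
round 2: derive anc(f,h) via R3 from anc(f,e), span(e,h)
round 2: derive anc(f,i) via R3 from anc(f,e), span(e,i)
round 3: derive span(h,c) via R1 from span(h,b), span(b,c)
round 3: derive anc(b,b) via R3 from anc(b,e), span(e,b)
round 3: derive anc(b,c) via R3 from anc(b,e), span(e,c)
round 3: derive anc(b,i) via R3 from anc(b,e), span(e,i)

anc(f,f)  [via R3]
  anc(f,b)  [via R2]
    link(f,b)  [fact]
  span(b,f)  [via R0]
    red(b,f)  [fact]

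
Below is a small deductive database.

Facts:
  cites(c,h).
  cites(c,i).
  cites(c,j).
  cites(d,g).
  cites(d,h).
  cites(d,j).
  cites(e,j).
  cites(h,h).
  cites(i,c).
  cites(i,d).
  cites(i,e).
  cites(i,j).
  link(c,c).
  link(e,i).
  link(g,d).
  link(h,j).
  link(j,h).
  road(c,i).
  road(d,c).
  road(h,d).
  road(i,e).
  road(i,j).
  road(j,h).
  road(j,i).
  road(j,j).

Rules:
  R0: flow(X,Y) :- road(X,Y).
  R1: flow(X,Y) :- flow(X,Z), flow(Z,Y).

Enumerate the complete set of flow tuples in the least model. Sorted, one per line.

round 1: derive flow(c,i) via R0 from road(c,i)
round 1: derive flow(d,c) via R0 from road(d,c)
round 1: derive flow(h,d) via R0 from road(h,d)
round 1: derive flow(i,e) via R0 from road(i,e)
round 1: derive flow(i,j) via R0 from road(i,j)
round 1: derive flow(j,h) via R0 from road(j,h)
round 1: derive flow(j,i) via R0 from road(j,i)
round 1: derive flow(j,j) via R0 from road(j,j)
round 2: derive flow(c,e) via R1 from flow(c,i), flow(i,e)
round 2: derive flow(c,j) via R1 from flow(c,i), flow(i,j)
round 2: derive flow(d,i) via R1 from flow(d,c), flow(c,i)
round 2: derive flow(h,c) via R1 from flow(h,d), flow(d,c)
round 2: derive flow(i,h) via R1 from flow(i,j), flow(j,h)
round 2: derive flow(i,i) via R1 from flow(i,j), flow(j,i)
round 2: derive flow(j,d) via R1 from flow(j,h), flow(h,d)
round 2: derive flow(j,e) via R1 from flow(j,i), flow(i,e)
round 3: derive flow(c,d) via R1 from flow(c,j), flow(j,d)
round 3: derive flow(c,h) via R1 from flow(c,i), flow(i,h)
round 3: derive flow(d,e) via R1 from flow(d,c), flow(c,e)
round 3: derive flow(d,h) via R1 from flow(d,i), flow(i,h)
round 3: derive flow(d,j) via R1 from flow(d,c), flow(c,j)
round 3: derive flow(h,e) via R1 from flow(h,c), flow(c,e)
round 3: derive flow(h,i) via R1 from flow(h,c), flow(c,i)
round 3: derive flow(h,j) via R1 from flow(h,c), flow(c,j)
round 3: derive flow(i,c) via R1 from flow(i,h), flow(h,c)
round 3: derive flow(i,d) via R1 from flow(i,h), flow(h,d)
round 3: derive flow(j,c) via R1 from flow(j,d), flow(d,c)
round 4: derive flow(c,c) via R1 from flow(c,d), flow(d,c)
round 4: derive flow(d,d) via R1 from flow(d,c), flow(c,d)
round 4: derive flow(h,h) via R1 from flow(h,c), flow(c,h)

flow(c,c)
flow(c,d)
flow(c,e)
flow(c,h)
flow(c,i)
flow(c,j)
flow(d,c)
flow(d,d)
flow(d,e)
flow(d,h)
flow(d,i)
flow(d,j)
flow(h,c)
flow(h,d)
flow(h,e)
flow(h,h)
flow(h,i)
flow(h,j)
flow(i,c)
flow(i,d)
flow(i,e)
flow(i,h)
flow(i,i)
flow(i,j)
flow(j,c)
flow(j,d)
flow(j,e)
flow(j,h)
flow(j,i)
flow(j,j)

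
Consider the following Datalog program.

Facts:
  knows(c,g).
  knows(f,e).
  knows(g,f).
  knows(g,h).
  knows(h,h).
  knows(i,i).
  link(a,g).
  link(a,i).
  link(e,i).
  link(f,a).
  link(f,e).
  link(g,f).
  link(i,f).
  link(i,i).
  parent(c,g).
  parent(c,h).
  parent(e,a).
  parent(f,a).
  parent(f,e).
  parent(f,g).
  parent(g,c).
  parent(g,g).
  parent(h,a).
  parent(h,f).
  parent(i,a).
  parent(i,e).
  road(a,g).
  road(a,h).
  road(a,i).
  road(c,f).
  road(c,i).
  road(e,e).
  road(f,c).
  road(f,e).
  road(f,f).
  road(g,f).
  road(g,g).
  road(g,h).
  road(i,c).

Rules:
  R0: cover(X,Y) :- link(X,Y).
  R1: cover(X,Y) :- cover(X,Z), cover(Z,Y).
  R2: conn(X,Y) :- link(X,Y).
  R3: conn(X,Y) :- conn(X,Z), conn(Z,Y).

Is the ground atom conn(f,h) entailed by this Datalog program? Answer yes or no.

round 1: derive conn(a,g) via R2 from link(a,g)
round 1: derive conn(a,i) via R2 from link(a,i)
round 1: derive conn(e,i) via R2 from link(e,i)
round 1: derive conn(f,a) via R2 from link(f,a)
round 1: derive conn(f,e) via R2 from link(f,e)
round 1: derive conn(g,f) via R2 from link(g,f)
round 1: derive conn(i,f) via R2 from link(i,f)
round 1: derive conn(i,i) via R2 from link(i,i)
round 2: derive conn(a,f) via R3 from conn(a,g), conn(g,f)
round 2: derive conn(e,f) via R3 from conn(e,i), conn(i,f)
round 2: derive conn(f,g) via R3 from conn(f,a), conn(a,g)
round 2: derive conn(f,i) via R3 from conn(f,a), conn(a,i)
round 2: derive conn(g,a) via R3 from conn(g,f), conn(f,a)
round 2: derive conn(g,e) via R3 from conn(g,f), conn(f,e)
round 2: derive conn(i,a) via R3 from conn(i,f), conn(f,a)
round 2: derive conn(i,e) via R3 from conn(i,f), conn(f,e)
round 3: derive conn(a,a) via R3 from conn(a,f), conn(f,a)
round 3: derive conn(a,e) via R3 from conn(a,f), conn(f,e)
round 3: derive conn(e,a) via R3 from conn(e,f), conn(f,a)
round 3: derive conn(e,e) via R3 from conn(e,f), conn(f,e)
round 3: derive conn(e,g) via R3 from conn(e,f), conn(f,g)
round 3: derive conn(f,f) via R3 from conn(f,a), conn(a,f)
round 3: derive conn(g,g) via R3 from conn(g,a), conn(a,g)
round 3: derive conn(g,i) via R3 from conn(g,a), conn(a,i)
round 3: derive conn(i,g) via R3 from conn(i,a), conn(a,g)

no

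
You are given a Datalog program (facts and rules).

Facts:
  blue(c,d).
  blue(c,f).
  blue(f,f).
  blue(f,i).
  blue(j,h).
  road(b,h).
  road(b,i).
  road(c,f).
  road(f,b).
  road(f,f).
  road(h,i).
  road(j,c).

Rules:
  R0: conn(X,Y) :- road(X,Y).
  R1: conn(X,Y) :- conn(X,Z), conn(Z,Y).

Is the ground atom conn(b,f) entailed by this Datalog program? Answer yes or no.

no

round 1: derive conn(b,h) via R0 from road(b,h)
round 1: derive conn(b,i) via R0 from road(b,i)
round 1: derive conn(c,f) via R0 from road(c,f)
round 1: derive conn(f,b) via R0 from road(f,b)
round 1: derive conn(f,f) via R0 from road(f,f)
round 1: derive conn(h,i) via R0 from road(h,i)
round 1: derive conn(j,c) via R0 from road(j,c)
round 2: derive conn(c,b) via R1 from conn(c,f), conn(f,b)
round 2: derive conn(f,h) via R1 from conn(f,b), conn(b,h)
round 2: derive conn(f,i) via R1 from conn(f,b), conn(b,i)
round 2: derive conn(j,f) via R1 from conn(j,c), conn(c,f)
round 3: derive conn(c,h) via R1 from conn(c,b), conn(b,h)
round 3: derive conn(c,i) via R1 from conn(c,b), conn(b,i)
round 3: derive conn(j,b) via R1 from conn(j,c), conn(c,b)
round 3: derive conn(j,h) via R1 from conn(j,f), conn(f,h)
round 3: derive conn(j,i) via R1 from conn(j,f), conn(f,i)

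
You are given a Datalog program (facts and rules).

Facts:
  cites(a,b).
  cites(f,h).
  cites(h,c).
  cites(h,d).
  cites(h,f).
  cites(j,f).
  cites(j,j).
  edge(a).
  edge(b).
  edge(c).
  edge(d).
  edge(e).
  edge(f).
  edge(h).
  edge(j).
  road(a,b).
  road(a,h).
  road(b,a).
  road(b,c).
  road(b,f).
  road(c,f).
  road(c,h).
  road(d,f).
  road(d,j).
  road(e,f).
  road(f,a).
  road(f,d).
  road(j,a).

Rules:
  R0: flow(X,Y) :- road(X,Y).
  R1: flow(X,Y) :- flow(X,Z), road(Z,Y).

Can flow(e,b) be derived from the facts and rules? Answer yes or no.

round 1: derive flow(a,b) via R0 from road(a,b)
round 1: derive flow(a,h) via R0 from road(a,h)
round 1: derive flow(b,a) via R0 from road(b,a)
round 1: derive flow(b,c) via R0 from road(b,c)
round 1: derive flow(b,f) via R0 from road(b,f)
round 1: derive flow(c,f) via R0 from road(c,f)
round 1: derive flow(c,h) via R0 from road(c,h)
round 1: derive flow(d,f) via R0 from road(d,f)
round 1: derive flow(d,j) via R0 from road(d,j)
round 1: derive flow(e,f) via R0 from road(e,f)
round 1: derive flow(f,a) via R0 from road(f,a)
round 1: derive flow(f,d) via R0 from road(f,d)
round 1: derive flow(j,a) via R0 from road(j,a)
round 2: derive flow(a,a) via R1 from flow(a,b), road(b,a)
round 2: derive flow(a,c) via R1 from flow(a,b), road(b,c)
round 2: derive flow(a,f) via R1 from flow(a,b), road(b,f)
round 2: derive flow(b,b) via R1 from flow(b,a), road(a,b)
round 2: derive flow(b,d) via R1 from flow(b,f), road(f,d)
round 2: derive flow(b,h) via R1 from flow(b,a), road(a,h)
round 2: derive flow(c,a) via R1 from flow(c,f), road(f,a)
round 2: derive flow(c,d) via R1 from flow(c,f), road(f,d)
round 2: derive flow(d,a) via R1 from flow(d,f), road(f,a)
round 2: derive flow(d,d) via R1 from flow(d,f), road(f,d)
round 2: derive flow(e,a) via R1 from flow(e,f), road(f,a)
round 2: derive flow(e,d) via R1 from flow(e,f), road(f,d)
round 2: derive flow(f,b) via R1 from flow(f,a), road(a,b)
round 2: derive flow(f,f) via R1 from flow(f,d), road(d,f)
round 2: derive flow(f,h) via R1 from flow(f,a), road(a,h)
round 2: derive flow(f,j) via R1 from flow(f,d), road(d,j)
round 2: derive flow(j,b) via R1 from flow(j,a), road(a,b)
round 2: derive flow(j,h) via R1 from flow(j,a), road(a,h)
round 3: derive flow(a,d) via R1 from flow(a,f), road(f,d)
round 3: derive flow(b,j) via R1 from flow(b,d), road(d,j)
round 3: derive flow(c,b) via R1 from flow(c,a), road(a,b)
round 3: derive flow(c,j) via R1 from flow(c,d), road(d,j)
round 3: derive flow(d,b) via R1 from flow(d,a), road(a,b)
round 3: derive flow(d,h) via R1 from flow(d,a), road(a,h)
round 3: derive flow(e,b) via R1 from flow(e,a), road(a,b)
round 3: derive flow(e,h) via R1 from flow(e,a), road(a,h)
round 3: derive flow(e,j) via R1 from flow(e,d), road(d,j)
round 3: derive flow(f,c) via R1 from flow(f,b), road(b,c)
round 3: derive flow(j,c) via R1 from flow(j,b), road(b,c)
round 3: derive flow(j,f) via R1 from flow(j,b), road(b,f)
round 4: derive flow(a,j) via R1 from flow(a,d), road(d,j)
round 4: derive flow(c,c) via R1 from flow(c,b), road(b,c)
round 4: derive flow(d,c) via R1 from flow(d,b), road(b,c)
round 4: derive flow(e,c) via R1 from flow(e,b), road(b,c)
round 4: derive flow(j,d) via R1 from flow(j,f), road(f,d)
round 5: derive flow(j,j) via R1 from flow(j,d), road(d,j)

yes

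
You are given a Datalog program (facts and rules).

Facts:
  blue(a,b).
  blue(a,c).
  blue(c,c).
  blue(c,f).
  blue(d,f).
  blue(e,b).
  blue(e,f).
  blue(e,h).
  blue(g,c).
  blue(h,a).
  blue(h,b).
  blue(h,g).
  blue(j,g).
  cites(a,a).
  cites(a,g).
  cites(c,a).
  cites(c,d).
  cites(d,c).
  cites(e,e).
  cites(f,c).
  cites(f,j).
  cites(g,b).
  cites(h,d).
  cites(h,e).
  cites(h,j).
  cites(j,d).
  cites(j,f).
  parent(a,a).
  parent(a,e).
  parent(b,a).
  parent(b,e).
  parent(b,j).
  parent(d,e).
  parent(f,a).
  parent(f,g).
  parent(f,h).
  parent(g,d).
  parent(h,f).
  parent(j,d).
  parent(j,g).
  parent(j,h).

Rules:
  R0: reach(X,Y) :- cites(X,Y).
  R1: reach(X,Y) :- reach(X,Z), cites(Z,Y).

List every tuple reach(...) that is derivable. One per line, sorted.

reach(a,a)
reach(a,b)
reach(a,g)
reach(c,a)
reach(c,b)
reach(c,c)
reach(c,d)
reach(c,g)
reach(d,a)
reach(d,b)
reach(d,c)
reach(d,d)
reach(d,g)
reach(e,e)
reach(f,a)
reach(f,b)
reach(f,c)
reach(f,d)
reach(f,f)
reach(f,g)
reach(f,j)
reach(g,b)
reach(h,a)
reach(h,b)
reach(h,c)
reach(h,d)
reach(h,e)
reach(h,f)
reach(h,g)
reach(h,j)
reach(j,a)
reach(j,b)
reach(j,c)
reach(j,d)
reach(j,f)
reach(j,g)
reach(j,j)

round 1: derive reach(a,a) via R0 from cites(a,a)
round 1: derive reach(a,g) via R0 from cites(a,g)
round 1: derive reach(c,a) via R0 from cites(c,a)
round 1: derive reach(c,d) via R0 from cites(c,d)
round 1: derive reach(d,c) via R0 from cites(d,c)
round 1: derive reach(e,e) via R0 from cites(e,e)
round 1: derive reach(f,c) via R0 from cites(f,c)
round 1: derive reach(f,j) via R0 from cites(f,j)
round 1: derive reach(g,b) via R0 from cites(g,b)
round 1: derive reach(h,d) via R0 from cites(h,d)
round 1: derive reach(h,e) via R0 from cites(h,e)
round 1: derive reach(h,j) via R0 from cites(h,j)
round 1: derive reach(j,d) via R0 from cites(j,d)
round 1: derive reach(j,f) via R0 from cites(j,f)
round 2: derive reach(a,b) via R1 from reach(a,g), cites(g,b)
round 2: derive reach(c,c) via R1 from reach(c,d), cites(d,c)
round 2: derive reach(c,g) via R1 from reach(c,a), cites(a,g)
round 2: derive reach(d,a) via R1 from reach(d,c), cites(c,a)
round 2: derive reach(d,d) via R1 from reach(d,c), cites(c,d)
round 2: derive reach(f,a) via R1 from reach(f,c), cites(c,a)
round 2: derive reach(f,d) via R1 from reach(f,c), cites(c,d)
round 2: derive reach(f,f) via R1 from reach(f,j), cites(j,f)
round 2: derive reach(h,c) via R1 from reach(h,d), cites(d,c)
round 2: derive reach(h,f) via R1 from reach(h,j), cites(j,f)
round 2: derive reach(j,c) via R1 from reach(j,d), cites(d,c)
round 2: derive reach(j,j) via R1 from reach(j,f), cites(f,j)
round 3: derive reach(c,b) via R1 from reach(c,g), cites(g,b)
round 3: derive reach(d,g) via R1 from reach(d,a), cites(a,g)
round 3: derive reach(f,g) via R1 from reach(f,a), cites(a,g)
round 3: derive reach(h,a) via R1 from reach(h,c), cites(c,a)
round 3: derive reach(j,a) via R1 from reach(j,c), cites(c,a)
round 4: derive reach(d,b) via R1 from reach(d,g), cites(g,b)
round 4: derive reach(f,b) via R1 from reach(f,g), cites(g,b)
round 4: derive reach(h,g) via R1 from reach(h,a), cites(a,g)
round 4: derive reach(j,g) via R1 from reach(j,a), cites(a,g)
round 5: derive reach(h,b) via R1 from reach(h,g), cites(g,b)
round 5: derive reach(j,b) via R1 from reach(j,g), cites(g,b)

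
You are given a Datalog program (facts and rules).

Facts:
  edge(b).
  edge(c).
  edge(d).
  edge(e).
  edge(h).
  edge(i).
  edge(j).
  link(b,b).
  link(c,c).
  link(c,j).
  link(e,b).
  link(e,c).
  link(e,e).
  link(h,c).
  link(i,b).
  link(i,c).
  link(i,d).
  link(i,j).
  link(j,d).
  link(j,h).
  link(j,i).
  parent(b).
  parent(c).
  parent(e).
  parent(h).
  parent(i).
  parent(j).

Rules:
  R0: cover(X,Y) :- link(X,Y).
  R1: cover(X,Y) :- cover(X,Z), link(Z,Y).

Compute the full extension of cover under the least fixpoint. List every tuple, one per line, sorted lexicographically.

cover(b,b)
cover(c,b)
cover(c,c)
cover(c,d)
cover(c,h)
cover(c,i)
cover(c,j)
cover(e,b)
cover(e,c)
cover(e,d)
cover(e,e)
cover(e,h)
cover(e,i)
cover(e,j)
cover(h,b)
cover(h,c)
cover(h,d)
cover(h,h)
cover(h,i)
cover(h,j)
cover(i,b)
cover(i,c)
cover(i,d)
cover(i,h)
cover(i,i)
cover(i,j)
cover(j,b)
cover(j,c)
cover(j,d)
cover(j,h)
cover(j,i)
cover(j,j)

round 1: derive cover(b,b) via R0 from link(b,b)
round 1: derive cover(c,c) via R0 from link(c,c)
round 1: derive cover(c,j) via R0 from link(c,j)
round 1: derive cover(e,b) via R0 from link(e,b)
round 1: derive cover(e,c) via R0 from link(e,c)
round 1: derive cover(e,e) via R0 from link(e,e)
round 1: derive cover(h,c) via R0 from link(h,c)
round 1: derive cover(i,b) via R0 from link(i,b)
round 1: derive cover(i,c) via R0 from link(i,c)
round 1: derive cover(i,d) via R0 from link(i,d)
round 1: derive cover(i,j) via R0 from link(i,j)
round 1: derive cover(j,d) via R0 from link(j,d)
round 1: derive cover(j,h) via R0 from link(j,h)
round 1: derive cover(j,i) via R0 from link(j,i)
round 2: derive cover(c,d) via R1 from cover(c,j), link(j,d)
round 2: derive cover(c,h) via R1 from cover(c,j), link(j,h)
round 2: derive cover(c,i) via R1 from cover(c,j), link(j,i)
round 2: derive cover(e,j) via R1 from cover(e,c), link(c,j)
round 2: derive cover(h,j) via R1 from cover(h,c), link(c,j)
round 2: derive cover(i,h) via R1 from cover(i,j), link(j,h)
round 2: derive cover(i,i) via R1 from cover(i,j), link(j,i)
round 2: derive cover(j,b) via R1 from cover(j,i), link(i,b)
round 2: derive cover(j,c) via R1 from cover(j,h), link(h,c)
round 2: derive cover(j,j) via R1 from cover(j,i), link(i,j)
round 3: derive cover(c,b) via R1 from cover(c,i), link(i,b)
round 3: derive cover(e,d) via R1 from cover(e,j), link(j,d)
round 3: derive cover(e,h) via R1 from cover(e,j), link(j,h)
round 3: derive cover(e,i) via R1 from cover(e,j), link(j,i)
round 3: derive cover(h,d) via R1 from cover(h,j), link(j,d)
round 3: derive cover(h,h) via R1 from cover(h,j), link(j,h)
round 3: derive cover(h,i) via R1 from cover(h,j), link(j,i)
round 4: derive cover(h,b) via R1 from cover(h,i), link(i,b)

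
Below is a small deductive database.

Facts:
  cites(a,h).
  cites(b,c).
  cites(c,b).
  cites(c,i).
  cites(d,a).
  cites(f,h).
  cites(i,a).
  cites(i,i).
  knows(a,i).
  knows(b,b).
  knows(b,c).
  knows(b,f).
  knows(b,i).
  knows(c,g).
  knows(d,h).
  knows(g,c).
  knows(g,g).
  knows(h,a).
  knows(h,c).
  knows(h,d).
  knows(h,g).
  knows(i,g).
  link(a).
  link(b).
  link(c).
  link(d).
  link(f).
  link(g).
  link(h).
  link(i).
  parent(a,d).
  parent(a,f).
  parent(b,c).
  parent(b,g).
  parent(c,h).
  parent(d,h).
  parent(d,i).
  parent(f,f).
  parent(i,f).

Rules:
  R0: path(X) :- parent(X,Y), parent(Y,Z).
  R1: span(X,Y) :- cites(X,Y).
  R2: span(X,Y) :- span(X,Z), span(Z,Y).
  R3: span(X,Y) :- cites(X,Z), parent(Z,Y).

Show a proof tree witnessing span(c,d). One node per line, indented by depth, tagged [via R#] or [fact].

span(c,d)  [via R2]
  span(c,i)  [via R1]
    cites(c,i)  [fact]
  span(i,d)  [via R3]
    cites(i,a)  [fact]
    parent(a,d)  [fact]

round 1: derive span(a,h) via R1 from cites(a,h)
round 1: derive span(b,c) via R1 from cites(b,c)
round 1: derive span(c,b) via R1 from cites(c,b)
round 1: derive span(c,i) via R1 from cites(c,i)
round 1: derive span(d,a) via R1 from cites(d,a)
round 1: derive span(f,h) via R1 from cites(f,h)
round 1: derive span(i,a) via R1 from cites(i,a)
round 1: derive span(i,i) via R1 from cites(i,i)
round 1: derive span(b,h) via R3 from cites(b,c), parent(c,h)
round 1: derive span(c,c) via R3 from cites(c,b), parent(b,c)
round 1: derive span(c,f) via R3 from cites(c,i), parent(i,f)
round 1: derive span(c,g) via R3 from cites(c,b), parent(b,g)
round 1: derive span(d,d) via R3 from cites(d,a), parent(a,d)
round 1: derive span(d,f) via R3 from cites(d,a), parent(a,f)
round 1: derive span(i,d) via R3 from cites(i,a), parent(a,d)
round 1: derive span(i,f) via R3 from cites(i,a), parent(a,f)
round 2: derive span(b,b) via R2 from span(b,c), span(c,b)
round 2: derive span(b,f) via R2 from span(b,c), span(c,f)
round 2: derive span(b,g) via R2 from span(b,c), span(c,g)
round 2: derive span(b,i) via R2 from span(b,c), span(c,i)
round 2: derive span(c,a) via R2 from span(c,i), span(i,a)
round 2: derive span(c,d) via R2 from span(c,i), span(i,d)
round 2: derive span(c,h) via R2 from span(c,b), span(b,h)
round 2: derive span(d,h) via R2 from span(d,a), span(a,h)
round 2: derive span(i,h) via R2 from span(i,a), span(a,h)
round 3: derive span(b,a) via R2 from span(b,c), span(c,a)
round 3: derive span(b,d) via R2 from span(b,c), span(c,d)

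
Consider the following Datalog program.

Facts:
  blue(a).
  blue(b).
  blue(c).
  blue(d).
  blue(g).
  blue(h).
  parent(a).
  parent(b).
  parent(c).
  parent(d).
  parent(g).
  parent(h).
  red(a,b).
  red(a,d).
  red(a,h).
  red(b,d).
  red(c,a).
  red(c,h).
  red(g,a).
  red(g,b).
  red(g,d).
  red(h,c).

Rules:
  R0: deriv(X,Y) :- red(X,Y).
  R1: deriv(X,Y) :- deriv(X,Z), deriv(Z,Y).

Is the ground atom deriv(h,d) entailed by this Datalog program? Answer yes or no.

round 1: derive deriv(a,b) via R0 from red(a,b)
round 1: derive deriv(a,d) via R0 from red(a,d)
round 1: derive deriv(a,h) via R0 from red(a,h)
round 1: derive deriv(b,d) via R0 from red(b,d)
round 1: derive deriv(c,a) via R0 from red(c,a)
round 1: derive deriv(c,h) via R0 from red(c,h)
round 1: derive deriv(g,a) via R0 from red(g,a)
round 1: derive deriv(g,b) via R0 from red(g,b)
round 1: derive deriv(g,d) via R0 from red(g,d)
round 1: derive deriv(h,c) via R0 from red(h,c)
round 2: derive deriv(a,c) via R1 from deriv(a,h), deriv(h,c)
round 2: derive deriv(c,b) via R1 from deriv(c,a), deriv(a,b)
round 2: derive deriv(c,c) via R1 from deriv(c,h), deriv(h,c)
round 2: derive deriv(c,d) via R1 from deriv(c,a), deriv(a,d)
round 2: derive deriv(g,h) via R1 from deriv(g,a), deriv(a,h)
round 2: derive deriv(h,a) via R1 from deriv(h,c), deriv(c,a)
round 2: derive deriv(h,h) via R1 from deriv(h,c), deriv(c,h)
round 3: derive deriv(a,a) via R1 from deriv(a,c), deriv(c,a)
round 3: derive deriv(g,c) via R1 from deriv(g,a), deriv(a,c)
round 3: derive deriv(h,b) via R1 from deriv(h,a), deriv(a,b)
round 3: derive deriv(h,d) via R1 from deriv(h,a), deriv(a,d)

yes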